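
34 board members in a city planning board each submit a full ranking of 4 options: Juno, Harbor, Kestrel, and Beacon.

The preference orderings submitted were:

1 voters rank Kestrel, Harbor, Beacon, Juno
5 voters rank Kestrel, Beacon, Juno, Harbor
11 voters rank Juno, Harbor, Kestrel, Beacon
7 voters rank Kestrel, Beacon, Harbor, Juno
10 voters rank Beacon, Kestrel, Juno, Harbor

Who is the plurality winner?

Kestrel

First-place vote totals:
  Juno: 11
  Harbor: 0
  Kestrel: 13
  Beacon: 10
Kestrel has the most first-place votes.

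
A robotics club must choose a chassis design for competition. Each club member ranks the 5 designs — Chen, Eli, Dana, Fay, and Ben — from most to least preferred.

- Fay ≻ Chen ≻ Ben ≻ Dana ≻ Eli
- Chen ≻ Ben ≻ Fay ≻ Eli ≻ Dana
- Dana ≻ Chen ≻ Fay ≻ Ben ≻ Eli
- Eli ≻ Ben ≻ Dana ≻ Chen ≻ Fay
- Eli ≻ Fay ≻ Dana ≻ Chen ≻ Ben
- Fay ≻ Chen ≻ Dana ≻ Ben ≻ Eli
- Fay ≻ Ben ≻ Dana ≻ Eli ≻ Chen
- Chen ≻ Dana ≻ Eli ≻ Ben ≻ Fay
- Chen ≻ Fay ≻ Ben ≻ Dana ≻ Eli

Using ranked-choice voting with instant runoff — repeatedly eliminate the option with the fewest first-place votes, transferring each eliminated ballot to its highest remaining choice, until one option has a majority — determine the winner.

Round 1: Chen 3, Fay 3, Eli 2, Dana 1, Ben 0. Ben has the fewest and is eliminated.
Round 2: Chen 3, Fay 3, Eli 2, Dana 1. Dana has the fewest and is eliminated.
Round 3: Chen 4, Fay 3, Eli 2. Eli has the fewest and is eliminated.
Round 4: Chen 5, Fay 4. Chen has a majority.

Chen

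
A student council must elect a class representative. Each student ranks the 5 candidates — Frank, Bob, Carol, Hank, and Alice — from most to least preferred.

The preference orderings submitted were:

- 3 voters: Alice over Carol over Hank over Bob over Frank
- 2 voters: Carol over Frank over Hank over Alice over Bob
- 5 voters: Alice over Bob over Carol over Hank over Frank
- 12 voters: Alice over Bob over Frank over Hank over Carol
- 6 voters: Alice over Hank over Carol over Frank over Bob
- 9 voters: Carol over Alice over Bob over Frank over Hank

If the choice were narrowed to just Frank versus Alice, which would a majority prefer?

Ballots ranking Frank above Alice: 2.
Ballots ranking Alice above Frank: 3+5+12+6+9 = 35.
Alice wins the head-to-head, 35–2.

Alice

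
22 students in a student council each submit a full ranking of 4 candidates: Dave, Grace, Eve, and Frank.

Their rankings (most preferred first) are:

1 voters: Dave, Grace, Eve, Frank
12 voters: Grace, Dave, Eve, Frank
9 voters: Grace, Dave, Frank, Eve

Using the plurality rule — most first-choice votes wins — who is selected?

First-place vote totals:
  Dave: 1
  Grace: 21
  Eve: 0
  Frank: 0
Grace has the most first-place votes.

Grace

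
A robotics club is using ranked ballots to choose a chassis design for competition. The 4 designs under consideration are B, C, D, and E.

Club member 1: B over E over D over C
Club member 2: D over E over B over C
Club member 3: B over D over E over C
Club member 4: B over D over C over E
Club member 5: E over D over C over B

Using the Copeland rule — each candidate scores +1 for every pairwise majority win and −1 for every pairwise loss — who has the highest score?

B

Pairwise results:
  B vs C: B wins 4–1.
  B vs D: B wins 3–2.
  B vs E: B wins 3–2.
  C vs D: D wins 5–0.
  C vs E: E wins 4–1.
  D vs E: D wins 3–2.
Copeland scores (wins − losses):
  B: 3 − 0 = 3
  C: 0 − 3 = -3
  D: 2 − 1 = 1
  E: 1 − 2 = -1
B has the best Copeland score.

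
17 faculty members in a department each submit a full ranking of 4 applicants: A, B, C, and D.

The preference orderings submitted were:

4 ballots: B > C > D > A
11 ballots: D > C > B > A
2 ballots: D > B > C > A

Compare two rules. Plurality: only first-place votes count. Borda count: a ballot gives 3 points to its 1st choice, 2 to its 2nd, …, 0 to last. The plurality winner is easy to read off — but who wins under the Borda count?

Plurality first-place counts: A 0, B 4, C 0, D 13 → D.
Borda totals: A 0, B 27, C 32, D 43 → D.

D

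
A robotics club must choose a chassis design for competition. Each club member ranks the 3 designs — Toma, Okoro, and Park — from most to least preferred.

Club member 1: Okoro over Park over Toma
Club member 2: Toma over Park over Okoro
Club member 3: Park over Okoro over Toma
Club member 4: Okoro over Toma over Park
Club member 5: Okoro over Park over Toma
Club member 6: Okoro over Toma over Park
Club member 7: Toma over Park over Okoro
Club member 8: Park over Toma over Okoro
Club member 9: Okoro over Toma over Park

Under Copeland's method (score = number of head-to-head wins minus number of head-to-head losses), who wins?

Pairwise results:
  Toma vs Okoro: Okoro wins 6–3.
  Toma vs Park: Toma wins 5–4.
  Okoro vs Park: Okoro wins 5–4.
Copeland scores (wins − losses):
  Toma: 1 − 1 = 0
  Okoro: 2 − 0 = 2
  Park: 0 − 2 = -2
Okoro has the best Copeland score.

Okoro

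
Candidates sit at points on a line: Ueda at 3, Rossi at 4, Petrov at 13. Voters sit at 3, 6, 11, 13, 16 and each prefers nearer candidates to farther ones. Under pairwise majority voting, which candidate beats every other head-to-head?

Petrov

With single-peaked preferences on a line, the Condorcet winner is the candidate closest to the median voter.
The median voter (position 11) is closest to Petrov at 13.
Check: Petrov vs Ueda — voters closer to Petrov: 3 of 5.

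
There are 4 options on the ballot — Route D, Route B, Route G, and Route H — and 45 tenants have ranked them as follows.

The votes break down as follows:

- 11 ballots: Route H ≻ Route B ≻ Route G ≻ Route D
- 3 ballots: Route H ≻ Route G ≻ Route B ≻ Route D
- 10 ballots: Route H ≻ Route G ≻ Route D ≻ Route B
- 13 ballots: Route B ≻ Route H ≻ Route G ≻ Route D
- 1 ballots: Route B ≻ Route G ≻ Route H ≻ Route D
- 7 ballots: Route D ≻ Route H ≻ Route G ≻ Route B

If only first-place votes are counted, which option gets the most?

First-place vote totals:
  Route D: 7
  Route B: 14
  Route G: 0
  Route H: 24
Route H has the most first-place votes.

Route H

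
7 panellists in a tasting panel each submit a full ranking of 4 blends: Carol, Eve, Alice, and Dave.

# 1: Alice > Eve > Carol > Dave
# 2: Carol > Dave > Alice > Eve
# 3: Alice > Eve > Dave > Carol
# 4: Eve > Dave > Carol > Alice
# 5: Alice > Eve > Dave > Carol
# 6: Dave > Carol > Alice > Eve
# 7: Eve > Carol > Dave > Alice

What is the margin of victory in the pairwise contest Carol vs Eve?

Ballots ranking Carol above Eve: 2.
Ballots ranking Eve above Carol: 5.
Eve wins 5–2, a margin of 3.

3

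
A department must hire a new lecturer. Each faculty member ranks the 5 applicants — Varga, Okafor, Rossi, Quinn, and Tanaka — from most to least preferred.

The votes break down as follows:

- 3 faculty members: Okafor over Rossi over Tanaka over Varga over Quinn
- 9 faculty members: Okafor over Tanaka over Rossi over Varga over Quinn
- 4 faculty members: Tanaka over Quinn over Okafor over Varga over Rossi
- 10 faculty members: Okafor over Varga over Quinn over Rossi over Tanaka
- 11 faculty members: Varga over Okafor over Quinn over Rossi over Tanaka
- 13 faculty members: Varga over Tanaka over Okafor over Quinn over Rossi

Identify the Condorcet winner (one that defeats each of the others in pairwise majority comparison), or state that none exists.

Okafor

Head-to-head results (50 voters total):
Varga vs Okafor: Okafor wins 26–24.
Varga vs Rossi: Varga wins 38–12.
Varga vs Quinn: Varga wins 46–4.
Varga vs Tanaka: Varga wins 34–16.
Okafor vs Rossi: Okafor wins 50–0.
Okafor vs Quinn: Okafor wins 46–4.
Okafor vs Tanaka: Okafor wins 33–17.
Rossi vs Quinn: Quinn wins 38–12.
Rossi vs Tanaka: Tanaka wins 26–24.
Quinn vs Tanaka: Tanaka wins 29–21.
Okafor beats each rival — Varga (26–24), Rossi (50–0), Quinn (46–4), Tanaka (33–17) — so Okafor is the Condorcet winner.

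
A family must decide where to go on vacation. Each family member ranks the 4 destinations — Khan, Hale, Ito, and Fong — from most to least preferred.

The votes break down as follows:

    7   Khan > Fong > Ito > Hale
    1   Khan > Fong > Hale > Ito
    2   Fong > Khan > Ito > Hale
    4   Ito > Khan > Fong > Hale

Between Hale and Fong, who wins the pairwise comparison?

Fong

Ballots ranking Hale above Fong: 0.
Ballots ranking Fong above Hale: 7+1+2+4 = 14.
Fong wins the head-to-head, 14–0.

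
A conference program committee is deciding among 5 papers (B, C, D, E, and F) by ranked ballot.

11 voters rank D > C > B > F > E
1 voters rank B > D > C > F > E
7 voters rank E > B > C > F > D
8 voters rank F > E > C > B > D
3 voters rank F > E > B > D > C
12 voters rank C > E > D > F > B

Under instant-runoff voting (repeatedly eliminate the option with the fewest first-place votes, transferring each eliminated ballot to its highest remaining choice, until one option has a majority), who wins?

Round 1: C 12, D 11, F 11, E 7, B 1. B has the fewest and is eliminated.
Round 2: C 12, D 12, F 11, E 7. E has the fewest and is eliminated.
Round 3: C 19, D 12, F 11. F has the fewest and is eliminated.
Round 4: C 27, D 15. C has a majority.

C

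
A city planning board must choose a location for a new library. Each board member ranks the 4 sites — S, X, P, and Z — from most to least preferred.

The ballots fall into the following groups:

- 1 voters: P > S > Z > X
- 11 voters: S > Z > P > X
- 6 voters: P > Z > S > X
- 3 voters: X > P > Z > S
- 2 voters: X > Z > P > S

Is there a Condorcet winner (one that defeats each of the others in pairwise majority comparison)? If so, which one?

No Condorcet winner

Head-to-head results (23 voters total):
S vs X: S wins 18–5.
S vs P: P wins 12–11.
S vs Z: S wins 12–11.
X vs P: P wins 18–5.
X vs Z: Z wins 18–5.
P vs Z: Z wins 13–10.
No candidate beats all others: S beats Z beats P beats S, a majority cycle.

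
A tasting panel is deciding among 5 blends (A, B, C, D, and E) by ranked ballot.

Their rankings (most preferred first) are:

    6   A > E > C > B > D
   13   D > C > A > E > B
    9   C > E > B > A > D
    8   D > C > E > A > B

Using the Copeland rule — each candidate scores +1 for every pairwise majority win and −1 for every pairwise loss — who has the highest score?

Pairwise results:
  A vs B: A wins 27–9.
  A vs C: C wins 30–6.
  A vs D: D wins 21–15.
  A vs E: A wins 19–17.
  B vs C: C wins 36–0.
  B vs D: D wins 21–15.
  B vs E: E wins 36–0.
  C vs D: D wins 21–15.
  C vs E: C wins 30–6.
  D vs E: D wins 21–15.
Copeland scores (wins − losses):
  A: 2 − 2 = 0
  B: 0 − 4 = -4
  C: 3 − 1 = 2
  D: 4 − 0 = 4
  E: 1 − 3 = -2
D has the best Copeland score.

D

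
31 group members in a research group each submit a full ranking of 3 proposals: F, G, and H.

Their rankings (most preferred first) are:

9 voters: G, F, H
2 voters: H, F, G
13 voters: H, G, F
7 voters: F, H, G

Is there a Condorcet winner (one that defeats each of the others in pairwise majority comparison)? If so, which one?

Head-to-head results (31 voters total):
F vs G: G wins 22–9.
F vs H: F wins 16–15.
G vs H: H wins 22–9.
No candidate beats all others: F beats H beats G beats F, a majority cycle.

None — there is no Condorcet winner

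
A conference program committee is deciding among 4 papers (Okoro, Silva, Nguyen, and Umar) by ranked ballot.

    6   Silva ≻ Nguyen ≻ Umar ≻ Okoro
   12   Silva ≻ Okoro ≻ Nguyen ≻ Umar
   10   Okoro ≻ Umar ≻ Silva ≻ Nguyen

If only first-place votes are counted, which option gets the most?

Silva

First-place vote totals:
  Okoro: 10
  Silva: 18
  Nguyen: 0
  Umar: 0
Silva has the most first-place votes.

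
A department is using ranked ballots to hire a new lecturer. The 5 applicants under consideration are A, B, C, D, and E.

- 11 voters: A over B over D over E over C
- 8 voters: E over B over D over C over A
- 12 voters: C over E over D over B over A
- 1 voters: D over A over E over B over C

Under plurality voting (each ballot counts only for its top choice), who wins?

C

First-place vote totals:
  A: 11
  B: 0
  C: 12
  D: 1
  E: 8
C has the most first-place votes.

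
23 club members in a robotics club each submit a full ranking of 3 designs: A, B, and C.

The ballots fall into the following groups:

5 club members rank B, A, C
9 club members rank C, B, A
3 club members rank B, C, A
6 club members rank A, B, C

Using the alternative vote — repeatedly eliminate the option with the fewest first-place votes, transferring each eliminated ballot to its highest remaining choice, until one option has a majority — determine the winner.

Round 1: C 9, B 8, A 6. A has the fewest and is eliminated.
Round 2: B 14, C 9. B has a majority.

B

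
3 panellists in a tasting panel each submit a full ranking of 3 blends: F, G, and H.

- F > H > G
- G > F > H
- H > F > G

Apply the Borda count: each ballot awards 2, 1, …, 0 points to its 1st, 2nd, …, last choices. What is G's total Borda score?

2

Borda scores:
  F: 2 + 1 + 1 = 4
  G: 0 + 2 + 0 = 2
  H: 1 + 0 + 2 = 3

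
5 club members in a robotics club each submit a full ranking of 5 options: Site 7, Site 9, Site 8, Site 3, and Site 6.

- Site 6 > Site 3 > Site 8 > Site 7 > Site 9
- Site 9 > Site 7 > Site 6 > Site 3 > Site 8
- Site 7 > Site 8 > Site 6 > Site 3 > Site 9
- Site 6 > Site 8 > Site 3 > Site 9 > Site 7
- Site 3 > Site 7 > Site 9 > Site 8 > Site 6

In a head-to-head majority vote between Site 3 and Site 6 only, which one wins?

Ballots ranking Site 3 above Site 6: 1.
Ballots ranking Site 6 above Site 3: 4.
Site 6 wins the head-to-head, 4–1.

Site 6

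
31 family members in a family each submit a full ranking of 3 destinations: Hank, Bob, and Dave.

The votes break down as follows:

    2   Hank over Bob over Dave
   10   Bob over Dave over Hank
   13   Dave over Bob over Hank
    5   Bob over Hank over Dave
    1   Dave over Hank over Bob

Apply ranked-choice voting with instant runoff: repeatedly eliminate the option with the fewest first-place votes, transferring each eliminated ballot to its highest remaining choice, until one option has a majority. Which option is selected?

Bob

Round 1: Bob 15, Dave 14, Hank 2. Hank has the fewest and is eliminated.
Round 2: Bob 17, Dave 14. Bob has a majority.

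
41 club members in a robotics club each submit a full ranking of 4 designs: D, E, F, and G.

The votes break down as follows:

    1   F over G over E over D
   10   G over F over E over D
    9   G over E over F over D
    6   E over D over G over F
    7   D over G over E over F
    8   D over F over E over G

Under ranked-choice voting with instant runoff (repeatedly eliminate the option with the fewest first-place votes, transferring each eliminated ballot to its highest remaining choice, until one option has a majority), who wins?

D

Round 1: G 19, D 15, E 6, F 1. F has the fewest and is eliminated.
Round 2: G 20, D 15, E 6. E has the fewest and is eliminated.
Round 3: D 21, G 20. D has a majority.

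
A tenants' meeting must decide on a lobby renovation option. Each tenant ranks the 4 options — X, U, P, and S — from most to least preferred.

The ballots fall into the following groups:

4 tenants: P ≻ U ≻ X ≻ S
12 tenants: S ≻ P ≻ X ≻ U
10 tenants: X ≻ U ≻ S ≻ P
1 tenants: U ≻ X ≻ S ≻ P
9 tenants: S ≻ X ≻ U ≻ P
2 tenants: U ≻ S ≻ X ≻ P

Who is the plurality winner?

S

First-place vote totals:
  X: 10
  U: 3
  P: 4
  S: 21
S has the most first-place votes.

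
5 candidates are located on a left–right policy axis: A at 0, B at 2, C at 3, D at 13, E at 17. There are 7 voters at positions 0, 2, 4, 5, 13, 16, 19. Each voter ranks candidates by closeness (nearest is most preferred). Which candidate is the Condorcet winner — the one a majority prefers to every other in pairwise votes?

With single-peaked preferences on a line, the Condorcet winner is the candidate closest to the median voter.
The median voter (position 5) is closest to C at 3.
Check: C vs D — voters closer to C: 4 of 7.

C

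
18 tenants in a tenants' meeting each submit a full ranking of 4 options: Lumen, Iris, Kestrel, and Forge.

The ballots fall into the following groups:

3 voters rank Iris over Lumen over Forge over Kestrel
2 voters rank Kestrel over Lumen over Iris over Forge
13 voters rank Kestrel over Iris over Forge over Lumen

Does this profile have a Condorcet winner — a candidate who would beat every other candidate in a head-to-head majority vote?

Head-to-head results (18 voters total):
Lumen vs Iris: Iris wins 16–2.
Lumen vs Kestrel: Kestrel wins 15–3.
Lumen vs Forge: Forge wins 13–5.
Iris vs Kestrel: Kestrel wins 15–3.
Iris vs Forge: Iris wins 18–0.
Kestrel vs Forge: Kestrel wins 15–3.
Kestrel beats each rival — Lumen (15–3), Iris (15–3), Forge (15–3) — so Kestrel is the Condorcet winner.

Yes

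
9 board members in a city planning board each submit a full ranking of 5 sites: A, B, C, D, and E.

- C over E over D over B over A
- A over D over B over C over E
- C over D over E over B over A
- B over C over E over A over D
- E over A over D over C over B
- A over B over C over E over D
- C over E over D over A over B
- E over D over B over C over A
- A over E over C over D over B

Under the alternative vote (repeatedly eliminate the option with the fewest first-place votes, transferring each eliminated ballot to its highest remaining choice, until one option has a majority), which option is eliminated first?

Round 1: A 3, C 3, E 2, B 1, D 0. D has the fewest and is eliminated.
Round 2: A 3, C 3, E 2, B 1. B has the fewest and is eliminated.
Round 3: C 4, A 3, E 2. E has the fewest and is eliminated.
Round 4: C 5, A 4. C has a majority.

D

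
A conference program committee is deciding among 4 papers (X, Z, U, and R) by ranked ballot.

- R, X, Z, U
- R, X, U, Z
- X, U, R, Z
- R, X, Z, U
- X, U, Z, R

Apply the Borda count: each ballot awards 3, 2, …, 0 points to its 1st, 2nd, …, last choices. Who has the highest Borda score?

Borda scores:
  X: 2 + 2 + 3 + 2 + 3 = 12
  Z: 1 + 0 + 0 + 1 + 1 = 3
  U: 0 + 1 + 2 + 0 + 2 = 5
  R: 3 + 3 + 1 + 3 + 0 = 10
X has the highest total.

X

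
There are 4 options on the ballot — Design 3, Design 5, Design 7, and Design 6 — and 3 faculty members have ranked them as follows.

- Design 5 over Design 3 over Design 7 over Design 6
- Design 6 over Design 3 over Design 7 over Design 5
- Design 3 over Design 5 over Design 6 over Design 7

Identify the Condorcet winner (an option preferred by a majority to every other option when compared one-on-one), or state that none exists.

Head-to-head results (3 voters total):
Design 3 vs Design 5: Design 3 wins 2–1.
Design 3 vs Design 7: Design 3 wins 3–0.
Design 3 vs Design 6: Design 3 wins 2–1.
Design 5 vs Design 7: Design 5 wins 2–1.
Design 5 vs Design 6: Design 5 wins 2–1.
Design 7 vs Design 6: Design 6 wins 2–1.
Design 3 beats each rival — Design 5 (2–1), Design 7 (3–0), Design 6 (2–1) — so Design 3 is the Condorcet winner.

Design 3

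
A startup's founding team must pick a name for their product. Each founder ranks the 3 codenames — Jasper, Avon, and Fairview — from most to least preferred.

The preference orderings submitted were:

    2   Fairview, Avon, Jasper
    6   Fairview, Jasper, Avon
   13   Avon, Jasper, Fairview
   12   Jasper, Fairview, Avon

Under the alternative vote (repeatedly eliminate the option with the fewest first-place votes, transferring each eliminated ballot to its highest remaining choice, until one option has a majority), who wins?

Round 1: Avon 13, Jasper 12, Fairview 8. Fairview has the fewest and is eliminated.
Round 2: Jasper 18, Avon 15. Jasper has a majority.

Jasper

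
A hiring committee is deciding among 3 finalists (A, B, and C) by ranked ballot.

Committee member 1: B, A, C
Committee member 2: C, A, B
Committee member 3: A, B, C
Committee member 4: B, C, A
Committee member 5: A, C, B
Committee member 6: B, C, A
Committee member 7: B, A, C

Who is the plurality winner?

First-place vote totals:
  A: 2
  B: 4
  C: 1
B has the most first-place votes.

B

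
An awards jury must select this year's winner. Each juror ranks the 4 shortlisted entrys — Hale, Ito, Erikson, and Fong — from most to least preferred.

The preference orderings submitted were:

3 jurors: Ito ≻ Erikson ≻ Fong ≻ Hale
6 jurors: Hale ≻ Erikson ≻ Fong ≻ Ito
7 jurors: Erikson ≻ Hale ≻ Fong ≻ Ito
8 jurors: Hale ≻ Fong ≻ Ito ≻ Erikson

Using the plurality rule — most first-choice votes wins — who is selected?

Hale

First-place vote totals:
  Hale: 14
  Ito: 3
  Erikson: 7
  Fong: 0
Hale has the most first-place votes.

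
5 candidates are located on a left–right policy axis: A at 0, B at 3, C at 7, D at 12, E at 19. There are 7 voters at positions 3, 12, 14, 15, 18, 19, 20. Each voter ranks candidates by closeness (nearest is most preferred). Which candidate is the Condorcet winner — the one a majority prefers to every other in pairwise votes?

D

With single-peaked preferences on a line, the Condorcet winner is the candidate closest to the median voter.
The median voter (position 15) is closest to D at 12.
Check: D vs C — voters closer to D: 6 of 7.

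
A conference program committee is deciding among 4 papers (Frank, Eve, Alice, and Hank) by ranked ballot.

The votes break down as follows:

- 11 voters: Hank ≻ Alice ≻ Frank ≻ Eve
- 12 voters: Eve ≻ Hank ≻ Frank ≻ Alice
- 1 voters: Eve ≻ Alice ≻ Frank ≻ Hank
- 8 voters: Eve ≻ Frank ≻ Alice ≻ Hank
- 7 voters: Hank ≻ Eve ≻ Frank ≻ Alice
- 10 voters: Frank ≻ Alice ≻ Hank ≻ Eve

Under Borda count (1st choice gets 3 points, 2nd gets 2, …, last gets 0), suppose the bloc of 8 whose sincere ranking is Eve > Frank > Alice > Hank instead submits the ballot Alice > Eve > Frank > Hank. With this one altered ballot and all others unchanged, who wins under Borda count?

Borda totals with the altered ballot: Frank 69, Eve 69, Alice 68, Hank 88.
The winner is unchanged: still Hank.

Hank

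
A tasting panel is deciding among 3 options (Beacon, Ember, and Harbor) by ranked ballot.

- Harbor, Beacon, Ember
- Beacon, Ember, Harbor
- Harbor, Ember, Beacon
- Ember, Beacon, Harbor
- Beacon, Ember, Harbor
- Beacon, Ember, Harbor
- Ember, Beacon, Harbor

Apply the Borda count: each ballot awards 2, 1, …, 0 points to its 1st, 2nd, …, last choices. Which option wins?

Borda scores:
  Beacon: 1 + 2 + 0 + 1 + 2 + 2 + 1 = 9
  Ember: 0 + 1 + 1 + 2 + 1 + 1 + 2 = 8
  Harbor: 2 + 0 + 2 + 0 + 0 + 0 + 0 = 4
Beacon has the highest total.

Beacon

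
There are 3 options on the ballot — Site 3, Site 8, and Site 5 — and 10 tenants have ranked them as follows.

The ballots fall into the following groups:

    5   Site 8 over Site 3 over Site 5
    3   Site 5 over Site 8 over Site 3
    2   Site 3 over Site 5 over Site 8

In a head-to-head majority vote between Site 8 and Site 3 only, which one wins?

Ballots ranking Site 8 above Site 3: 5+3 = 8.
Ballots ranking Site 3 above Site 8: 2.
Site 8 wins the head-to-head, 8–2.

Site 8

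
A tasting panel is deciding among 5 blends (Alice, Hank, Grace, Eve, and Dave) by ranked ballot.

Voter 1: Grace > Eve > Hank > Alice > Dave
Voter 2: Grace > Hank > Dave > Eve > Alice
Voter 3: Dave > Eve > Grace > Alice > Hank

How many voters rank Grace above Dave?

Ballots ranking Grace above Dave: 2.
Ballots ranking Dave above Grace: 1.
So 2 of 3 voters prefer Grace to Dave.

2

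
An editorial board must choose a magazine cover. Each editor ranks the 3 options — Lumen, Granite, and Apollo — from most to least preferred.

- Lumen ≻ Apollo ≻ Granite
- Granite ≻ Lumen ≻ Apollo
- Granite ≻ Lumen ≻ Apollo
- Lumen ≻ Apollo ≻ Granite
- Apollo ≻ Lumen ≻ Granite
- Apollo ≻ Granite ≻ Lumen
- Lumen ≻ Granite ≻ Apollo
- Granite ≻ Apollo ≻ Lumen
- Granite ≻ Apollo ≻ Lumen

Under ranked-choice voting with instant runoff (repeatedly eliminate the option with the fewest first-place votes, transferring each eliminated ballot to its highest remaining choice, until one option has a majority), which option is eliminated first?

Round 1: Granite 4, Lumen 3, Apollo 2. Apollo has the fewest and is eliminated.
Round 2: Granite 5, Lumen 4. Granite has a majority.

Apollo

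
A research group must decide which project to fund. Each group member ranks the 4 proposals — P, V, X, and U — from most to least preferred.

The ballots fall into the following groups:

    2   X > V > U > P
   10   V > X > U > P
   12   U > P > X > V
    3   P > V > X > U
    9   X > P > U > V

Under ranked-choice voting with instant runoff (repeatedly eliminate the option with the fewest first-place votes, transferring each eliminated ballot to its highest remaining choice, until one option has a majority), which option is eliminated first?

Round 1: U 12, X 11, V 10, P 3. P has the fewest and is eliminated.
Round 2: V 13, U 12, X 11. X has the fewest and is eliminated.
Round 3: U 21, V 15. U has a majority.

P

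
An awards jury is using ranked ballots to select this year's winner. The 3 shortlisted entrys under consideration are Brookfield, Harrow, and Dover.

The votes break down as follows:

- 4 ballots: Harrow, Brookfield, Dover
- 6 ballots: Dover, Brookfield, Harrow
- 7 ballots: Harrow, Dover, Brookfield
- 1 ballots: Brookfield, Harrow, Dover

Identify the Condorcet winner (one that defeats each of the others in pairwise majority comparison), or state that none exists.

Head-to-head results (18 voters total):
Brookfield vs Harrow: Harrow wins 11–7.
Brookfield vs Dover: Dover wins 13–5.
Harrow vs Dover: Harrow wins 12–6.
Harrow beats each rival — Brookfield (11–7), Dover (12–6) — so Harrow is the Condorcet winner.

Harrow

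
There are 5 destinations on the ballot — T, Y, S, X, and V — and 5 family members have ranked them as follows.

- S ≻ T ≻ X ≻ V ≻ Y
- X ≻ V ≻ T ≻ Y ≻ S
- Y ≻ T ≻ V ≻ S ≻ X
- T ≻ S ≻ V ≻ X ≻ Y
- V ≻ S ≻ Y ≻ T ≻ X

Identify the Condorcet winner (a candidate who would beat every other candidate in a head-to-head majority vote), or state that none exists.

Head-to-head results (5 voters total):
T vs Y: T wins 3–2.
T vs S: T wins 3–2.
T vs X: T wins 4–1.
T vs V: T wins 3–2.
Y vs S: S wins 3–2.
Y vs X: X wins 3–2.
Y vs V: V wins 4–1.
S vs X: S wins 4–1.
S vs V: V wins 3–2.
X vs V: V wins 3–2.
T beats each rival — Y (3–2), S (3–2), X (4–1), V (3–2) — so T is the Condorcet winner.

T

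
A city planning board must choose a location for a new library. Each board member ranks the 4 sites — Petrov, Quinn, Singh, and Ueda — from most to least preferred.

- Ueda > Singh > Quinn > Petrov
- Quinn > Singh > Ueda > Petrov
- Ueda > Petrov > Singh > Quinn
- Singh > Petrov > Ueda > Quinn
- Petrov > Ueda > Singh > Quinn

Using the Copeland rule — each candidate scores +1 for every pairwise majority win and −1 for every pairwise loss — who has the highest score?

Ueda

Pairwise results:
  Petrov vs Quinn: Petrov wins 3–2.
  Petrov vs Singh: Singh wins 3–2.
  Petrov vs Ueda: Ueda wins 3–2.
  Quinn vs Singh: Singh wins 4–1.
  Quinn vs Ueda: Ueda wins 4–1.
  Singh vs Ueda: Ueda wins 3–2.
Copeland scores (wins − losses):
  Petrov: 1 − 2 = -1
  Quinn: 0 − 3 = -3
  Singh: 2 − 1 = 1
  Ueda: 3 − 0 = 3
Ueda has the best Copeland score.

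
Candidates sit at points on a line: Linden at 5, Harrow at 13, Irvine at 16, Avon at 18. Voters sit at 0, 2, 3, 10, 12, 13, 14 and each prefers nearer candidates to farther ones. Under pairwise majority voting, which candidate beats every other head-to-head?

With single-peaked preferences on a line, the Condorcet winner is the candidate closest to the median voter.
The median voter (position 10) is closest to Harrow at 13.
Check: Harrow vs Irvine — voters closer to Harrow: 7 of 7.

Harrow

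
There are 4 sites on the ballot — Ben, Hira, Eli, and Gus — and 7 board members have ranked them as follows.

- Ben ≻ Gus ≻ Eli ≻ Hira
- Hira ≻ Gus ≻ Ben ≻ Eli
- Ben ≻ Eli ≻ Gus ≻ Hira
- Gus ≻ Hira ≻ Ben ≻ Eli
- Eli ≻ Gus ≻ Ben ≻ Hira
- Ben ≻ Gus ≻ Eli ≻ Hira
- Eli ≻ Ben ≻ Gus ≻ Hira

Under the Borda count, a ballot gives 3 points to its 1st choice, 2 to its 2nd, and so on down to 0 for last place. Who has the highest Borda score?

Ben

Borda scores:
  Ben: 3 + 1 + 3 + 1 + 1 + 3 + 2 = 14
  Hira: 0 + 3 + 0 + 2 + 0 + 0 + 0 = 5
  Eli: 1 + 0 + 2 + 0 + 3 + 1 + 3 = 10
  Gus: 2 + 2 + 1 + 3 + 2 + 2 + 1 = 13
Ben has the highest total.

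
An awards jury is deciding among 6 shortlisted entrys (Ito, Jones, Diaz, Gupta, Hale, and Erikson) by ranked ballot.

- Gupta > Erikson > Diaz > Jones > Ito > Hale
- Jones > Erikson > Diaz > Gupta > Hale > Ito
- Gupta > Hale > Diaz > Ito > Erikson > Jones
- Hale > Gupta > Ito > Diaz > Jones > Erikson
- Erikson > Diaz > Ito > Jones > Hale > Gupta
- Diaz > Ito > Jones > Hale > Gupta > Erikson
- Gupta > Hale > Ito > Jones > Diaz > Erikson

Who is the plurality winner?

First-place vote totals:
  Ito: 0
  Jones: 1
  Diaz: 1
  Gupta: 3
  Hale: 1
  Erikson: 1
Gupta has the most first-place votes.

Gupta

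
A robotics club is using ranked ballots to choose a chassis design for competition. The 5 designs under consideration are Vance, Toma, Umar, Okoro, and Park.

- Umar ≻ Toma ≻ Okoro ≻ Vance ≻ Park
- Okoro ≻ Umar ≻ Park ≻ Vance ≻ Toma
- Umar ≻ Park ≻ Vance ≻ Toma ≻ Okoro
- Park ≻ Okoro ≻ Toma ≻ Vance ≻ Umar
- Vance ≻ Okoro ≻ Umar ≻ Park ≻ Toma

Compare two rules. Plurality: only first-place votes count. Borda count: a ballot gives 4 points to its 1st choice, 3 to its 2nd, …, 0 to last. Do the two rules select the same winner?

Yes

Plurality first-place counts: Vance 1, Toma 0, Umar 2, Okoro 1, Park 1 → Umar.
Borda totals: Vance 9, Toma 6, Umar 13, Okoro 12, Park 10 → Umar.
The two rules agree on Umar.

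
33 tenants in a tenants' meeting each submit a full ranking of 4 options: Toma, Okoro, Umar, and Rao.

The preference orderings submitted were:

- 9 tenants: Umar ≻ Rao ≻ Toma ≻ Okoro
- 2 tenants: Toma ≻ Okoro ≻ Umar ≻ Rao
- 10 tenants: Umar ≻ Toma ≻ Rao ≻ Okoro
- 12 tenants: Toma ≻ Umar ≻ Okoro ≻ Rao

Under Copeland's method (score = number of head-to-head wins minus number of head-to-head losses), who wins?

Pairwise results:
  Toma vs Okoro: Toma wins 33–0.
  Toma vs Umar: Umar wins 19–14.
  Toma vs Rao: Toma wins 24–9.
  Okoro vs Umar: Umar wins 31–2.
  Okoro vs Rao: Rao wins 19–14.
  Umar vs Rao: Umar wins 33–0.
Copeland scores (wins − losses):
  Toma: 2 − 1 = 1
  Okoro: 0 − 3 = -3
  Umar: 3 − 0 = 3
  Rao: 1 − 2 = -1
Umar has the best Copeland score.

Umar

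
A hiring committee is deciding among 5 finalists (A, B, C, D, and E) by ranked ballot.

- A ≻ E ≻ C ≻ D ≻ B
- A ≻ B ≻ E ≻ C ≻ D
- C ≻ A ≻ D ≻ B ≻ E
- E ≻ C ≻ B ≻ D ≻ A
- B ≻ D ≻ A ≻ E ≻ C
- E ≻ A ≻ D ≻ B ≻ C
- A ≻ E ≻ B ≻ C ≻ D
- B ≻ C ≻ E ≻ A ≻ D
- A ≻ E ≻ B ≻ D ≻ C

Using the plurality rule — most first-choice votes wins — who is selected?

First-place vote totals:
  A: 4
  B: 2
  C: 1
  D: 0
  E: 2
A has the most first-place votes.

A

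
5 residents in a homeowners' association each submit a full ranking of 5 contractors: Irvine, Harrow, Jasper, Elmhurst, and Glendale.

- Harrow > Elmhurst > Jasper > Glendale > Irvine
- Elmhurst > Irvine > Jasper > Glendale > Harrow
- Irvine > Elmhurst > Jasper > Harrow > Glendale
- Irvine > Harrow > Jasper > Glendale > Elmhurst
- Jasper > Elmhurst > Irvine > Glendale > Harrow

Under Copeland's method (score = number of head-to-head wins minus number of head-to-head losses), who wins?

Pairwise results:
  Irvine vs Harrow: Irvine wins 4–1.
  Irvine vs Jasper: Irvine wins 3–2.
  Irvine vs Elmhurst: Elmhurst wins 3–2.
  Irvine vs Glendale: Irvine wins 4–1.
  Harrow vs Jasper: Jasper wins 3–2.
  Harrow vs Elmhurst: Elmhurst wins 3–2.
  Harrow vs Glendale: Harrow wins 3–2.
  Jasper vs Elmhurst: Elmhurst wins 3–2.
  Jasper vs Glendale: Jasper wins 5–0.
  Elmhurst vs Glendale: Elmhurst wins 4–1.
Copeland scores (wins − losses):
  Irvine: 3 − 1 = 2
  Harrow: 1 − 3 = -2
  Jasper: 2 − 2 = 0
  Elmhurst: 4 − 0 = 4
  Glendale: 0 − 4 = -4
Elmhurst has the best Copeland score.

Elmhurst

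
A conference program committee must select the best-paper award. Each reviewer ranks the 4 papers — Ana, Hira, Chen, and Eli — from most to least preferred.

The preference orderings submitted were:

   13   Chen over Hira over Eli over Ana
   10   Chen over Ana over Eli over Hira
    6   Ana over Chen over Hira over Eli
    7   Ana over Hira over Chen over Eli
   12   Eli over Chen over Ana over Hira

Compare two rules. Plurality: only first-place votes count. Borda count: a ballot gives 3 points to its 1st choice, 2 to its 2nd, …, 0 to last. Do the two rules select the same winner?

Plurality first-place counts: Ana 13, Hira 0, Chen 23, Eli 12 → Chen.
Borda totals: Ana 71, Hira 46, Chen 112, Eli 59 → Chen.
The two rules agree on Chen.

Yes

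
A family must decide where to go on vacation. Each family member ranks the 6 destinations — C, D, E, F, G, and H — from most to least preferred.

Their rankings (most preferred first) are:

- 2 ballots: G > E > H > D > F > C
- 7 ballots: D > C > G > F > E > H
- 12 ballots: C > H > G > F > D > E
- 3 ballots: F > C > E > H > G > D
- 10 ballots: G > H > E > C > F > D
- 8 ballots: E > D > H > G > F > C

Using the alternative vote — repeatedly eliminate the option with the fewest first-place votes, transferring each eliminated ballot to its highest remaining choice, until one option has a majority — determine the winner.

C

Round 1: C 12, G 12, E 8, D 7, F 3, H 0. H has the fewest and is eliminated.
Round 2: C 12, G 12, E 8, D 7, F 3. F has the fewest and is eliminated.
Round 3: C 15, G 12, E 8, D 7. D has the fewest and is eliminated.
Round 4: C 22, G 12, E 8. C has a majority.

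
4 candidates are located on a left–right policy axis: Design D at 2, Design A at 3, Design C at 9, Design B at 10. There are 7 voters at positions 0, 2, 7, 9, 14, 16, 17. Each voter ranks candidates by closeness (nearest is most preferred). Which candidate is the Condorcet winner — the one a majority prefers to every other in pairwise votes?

Design C

With single-peaked preferences on a line, the Condorcet winner is the candidate closest to the median voter.
The median voter (position 9) is closest to Design C at 9.
Check: Design C vs Design A — voters closer to Design C: 5 of 7.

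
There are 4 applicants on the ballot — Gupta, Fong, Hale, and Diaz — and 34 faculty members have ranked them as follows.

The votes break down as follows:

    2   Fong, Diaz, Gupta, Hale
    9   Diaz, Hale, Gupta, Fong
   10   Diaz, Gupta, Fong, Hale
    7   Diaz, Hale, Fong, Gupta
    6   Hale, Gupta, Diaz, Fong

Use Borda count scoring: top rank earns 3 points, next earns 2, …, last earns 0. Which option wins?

Diaz

Borda scores:
  Gupta: 2·1 + 9·1 + 10·2 + 7·0 + 6·2 = 43
  Fong: 2·3 + 9·0 + 10·1 + 7·1 + 6·0 = 23
  Hale: 2·0 + 9·2 + 10·0 + 7·2 + 6·3 = 50
  Diaz: 2·2 + 9·3 + 10·3 + 7·3 + 6·1 = 88
Diaz has the highest total.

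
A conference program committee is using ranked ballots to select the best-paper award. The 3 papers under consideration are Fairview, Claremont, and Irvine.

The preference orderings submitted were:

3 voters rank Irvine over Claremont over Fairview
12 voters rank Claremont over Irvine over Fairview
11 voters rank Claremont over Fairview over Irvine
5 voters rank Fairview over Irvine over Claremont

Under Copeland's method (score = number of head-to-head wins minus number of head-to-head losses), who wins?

Pairwise results:
  Fairview vs Claremont: Claremont wins 26–5.
  Fairview vs Irvine: Fairview wins 16–15.
  Claremont vs Irvine: Claremont wins 23–8.
Copeland scores (wins − losses):
  Fairview: 1 − 1 = 0
  Claremont: 2 − 0 = 2
  Irvine: 0 − 2 = -2
Claremont has the best Copeland score.

Claremont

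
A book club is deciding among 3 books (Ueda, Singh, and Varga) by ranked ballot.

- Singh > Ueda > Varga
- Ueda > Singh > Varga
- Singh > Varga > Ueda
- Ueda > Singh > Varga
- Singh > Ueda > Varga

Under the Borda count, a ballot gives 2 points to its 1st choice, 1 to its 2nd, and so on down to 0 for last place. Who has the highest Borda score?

Borda scores:
  Ueda: 1 + 2 + 0 + 2 + 1 = 6
  Singh: 2 + 1 + 2 + 1 + 2 = 8
  Varga: 0 + 0 + 1 + 0 + 0 = 1
Singh has the highest total.

Singh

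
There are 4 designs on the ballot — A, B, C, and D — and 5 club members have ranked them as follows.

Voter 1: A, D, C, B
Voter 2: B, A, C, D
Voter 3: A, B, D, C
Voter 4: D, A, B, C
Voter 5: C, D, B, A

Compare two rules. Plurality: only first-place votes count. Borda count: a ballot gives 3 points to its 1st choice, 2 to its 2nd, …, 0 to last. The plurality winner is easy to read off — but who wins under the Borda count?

Plurality first-place counts: A 2, B 1, C 1, D 1 → A.
Borda totals: A 10, B 7, C 5, D 8 → A.

A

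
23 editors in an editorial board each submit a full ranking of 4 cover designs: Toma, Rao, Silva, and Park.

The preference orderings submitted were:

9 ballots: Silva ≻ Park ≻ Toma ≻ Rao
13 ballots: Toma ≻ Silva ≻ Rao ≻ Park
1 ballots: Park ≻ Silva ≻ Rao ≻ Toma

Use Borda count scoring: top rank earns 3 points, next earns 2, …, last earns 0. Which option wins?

Silva

Borda scores:
  Toma: 9·1 + 13·3 + 0 = 48
  Rao: 9·0 + 13·1 + 1 = 14
  Silva: 9·3 + 13·2 + 2 = 55
  Park: 9·2 + 13·0 + 3 = 21
Silva has the highest total.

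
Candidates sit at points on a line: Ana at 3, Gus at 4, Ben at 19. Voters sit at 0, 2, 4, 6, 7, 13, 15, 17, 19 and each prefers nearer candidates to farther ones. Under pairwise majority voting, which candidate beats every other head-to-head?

Gus

With single-peaked preferences on a line, the Condorcet winner is the candidate closest to the median voter.
The median voter (position 7) is closest to Gus at 4.
Check: Gus vs Ben — voters closer to Gus: 5 of 9.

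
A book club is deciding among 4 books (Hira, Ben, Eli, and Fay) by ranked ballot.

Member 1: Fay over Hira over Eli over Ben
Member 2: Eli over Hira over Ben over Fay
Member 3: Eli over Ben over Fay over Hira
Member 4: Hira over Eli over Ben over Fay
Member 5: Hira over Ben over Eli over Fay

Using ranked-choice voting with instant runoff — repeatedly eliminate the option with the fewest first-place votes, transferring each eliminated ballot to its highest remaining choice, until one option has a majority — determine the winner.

Round 1: Hira 2, Eli 2, Fay 1, Ben 0. Ben has the fewest and is eliminated.
Round 2: Hira 2, Eli 2, Fay 1. Fay has the fewest and is eliminated.
Round 3: Hira 3, Eli 2. Hira has a majority.

Hira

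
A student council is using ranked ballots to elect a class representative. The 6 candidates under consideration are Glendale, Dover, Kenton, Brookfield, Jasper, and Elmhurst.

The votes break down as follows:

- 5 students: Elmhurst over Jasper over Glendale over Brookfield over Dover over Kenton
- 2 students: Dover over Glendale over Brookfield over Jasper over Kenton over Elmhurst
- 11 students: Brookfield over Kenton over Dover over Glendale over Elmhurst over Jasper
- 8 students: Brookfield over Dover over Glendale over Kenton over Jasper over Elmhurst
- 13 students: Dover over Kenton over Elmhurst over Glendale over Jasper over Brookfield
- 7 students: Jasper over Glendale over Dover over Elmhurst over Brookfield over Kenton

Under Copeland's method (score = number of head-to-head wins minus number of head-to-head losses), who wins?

Pairwise results:
  Glendale vs Dover: Dover wins 34–12.
  Glendale vs Kenton: Kenton wins 24–22.
  Glendale vs Brookfield: Glendale wins 27–19.
  Glendale vs Jasper: Glendale wins 34–12.
  Glendale vs Elmhurst: Glendale wins 28–18.
  Dover vs Kenton: Dover wins 35–11.
  Dover vs Brookfield: Brookfield wins 24–22.
  Dover vs Jasper: Dover wins 34–12.
  Dover vs Elmhurst: Dover wins 41–5.
  Kenton vs Brookfield: Brookfield wins 33–13.
  Kenton vs Jasper: Kenton wins 32–14.
  Kenton vs Elmhurst: Kenton wins 34–12.
  Brookfield vs Jasper: Jasper wins 25–21.
  Brookfield vs Elmhurst: Elmhurst wins 25–21.
  Jasper vs Elmhurst: Elmhurst wins 29–17.
Copeland scores (wins − losses):
  Glendale: 3 − 2 = 1
  Dover: 4 − 1 = 3
  Kenton: 3 − 2 = 1
  Brookfield: 2 − 3 = -1
  Jasper: 1 − 4 = -3
  Elmhurst: 2 − 3 = -1
Dover has the best Copeland score.

Dover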